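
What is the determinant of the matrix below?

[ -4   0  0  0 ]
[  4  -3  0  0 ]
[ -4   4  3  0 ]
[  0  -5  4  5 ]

The determinant is 180.

The matrix is lower triangular, so the determinant is the product of the diagonal entries:
det = (-4) · (-3) · (3) · (5) = 180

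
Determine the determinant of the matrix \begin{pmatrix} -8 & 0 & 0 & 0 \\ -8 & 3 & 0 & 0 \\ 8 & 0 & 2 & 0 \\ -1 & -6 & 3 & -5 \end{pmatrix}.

The determinant is 240.

The matrix is lower triangular, so the determinant is the product of the diagonal entries:
det = (-8) · (3) · (2) · (-5) = 240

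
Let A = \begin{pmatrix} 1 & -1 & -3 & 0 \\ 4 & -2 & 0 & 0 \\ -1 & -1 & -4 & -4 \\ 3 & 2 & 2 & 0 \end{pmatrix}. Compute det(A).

Expand along column 4 (it has 3 zeros):
  − (-4) · M_34   where M_34 = det([1 -1 -3; 4 -2 0; 3 2 2]) = -38
det = (-1)·(-4)·(-38) = -152

det(A) = -152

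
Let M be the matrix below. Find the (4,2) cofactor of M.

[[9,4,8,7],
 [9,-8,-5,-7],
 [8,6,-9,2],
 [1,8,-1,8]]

-1536

Delete row 4 and column 2; the remaining 3×3 submatrix is [9 8 7; 9 -5 -7; 8 -9 2].
Its determinant is -1536.
The cofactor carries sign (−1)^(4+2) = +1, so C_{4,2} = +(-1536) = -1536.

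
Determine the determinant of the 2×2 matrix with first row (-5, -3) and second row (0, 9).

The determinant is -45.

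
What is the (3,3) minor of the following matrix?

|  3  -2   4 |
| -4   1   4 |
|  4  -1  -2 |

Delete row 3 and column 3; the remaining 2×2 submatrix is [3 -2; -4 1].
Its determinant is 3·1 − (-2)·(-4) = -5.

-5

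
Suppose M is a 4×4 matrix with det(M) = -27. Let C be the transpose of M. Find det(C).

The determinant is -27.

det(Mᵀ) = det(M).
det(C) = (1)·(-27) = -27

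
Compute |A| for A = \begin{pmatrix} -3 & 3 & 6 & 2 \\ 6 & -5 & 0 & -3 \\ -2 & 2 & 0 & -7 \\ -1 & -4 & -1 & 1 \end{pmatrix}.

Expand along column 3 (it has 2 zeros):
  + (6) · M_13   where M_13 = det([6 -5 -3; -2 2 -7; -1 -4 1]) = -231
  − (-1) · M_43   where M_43 = det([-3 3 2; 6 -5 -3; -2 2 -7]) = 25
det = (+1)·(6)·(-231) + (-1)·(-1)·(25) = -1361

det(A) = -1361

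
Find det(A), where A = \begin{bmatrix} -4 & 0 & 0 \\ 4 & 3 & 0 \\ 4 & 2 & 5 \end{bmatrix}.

The determinant is -60.

A is lower triangular, so det(A) is the product of the diagonal entries:
det = (-4) · (3) · (5) = -60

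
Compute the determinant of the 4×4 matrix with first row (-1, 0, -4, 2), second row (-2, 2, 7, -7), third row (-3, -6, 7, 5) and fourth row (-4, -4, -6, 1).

992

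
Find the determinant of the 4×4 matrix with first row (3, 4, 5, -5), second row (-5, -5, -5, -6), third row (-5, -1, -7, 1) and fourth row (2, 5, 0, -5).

736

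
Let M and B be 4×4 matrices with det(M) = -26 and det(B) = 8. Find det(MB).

-208

det(MB) = det(M)·det(B) = (-26)·(8) = -208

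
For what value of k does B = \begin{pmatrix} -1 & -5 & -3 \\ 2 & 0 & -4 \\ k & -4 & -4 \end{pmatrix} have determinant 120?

6

Expanding along the row containing k, det(B) is linear in k: det(B) = (20)·k + (0).
Set (20)·k + (0) = 120  ⇒  (20)·k = 120  ⇒  k = 6.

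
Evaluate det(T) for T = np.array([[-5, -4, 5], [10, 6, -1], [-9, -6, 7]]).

34

Expand along column 1:
  + (-5) · |6 -1; -6 7| = (-5)·(42 − 6) = -180
  − 10 · |-4 5; -6 7| = −10·(-28 − (-30)) = -20
  + (-9) · |-4 5; 6 -1| = (-9)·(4 − 30) = 234
Sum: (-180) + (-20) + (234) = 34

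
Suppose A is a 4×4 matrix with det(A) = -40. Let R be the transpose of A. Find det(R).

-40

det(Aᵀ) = det(A).
det(R) = (1)·(-40) = -40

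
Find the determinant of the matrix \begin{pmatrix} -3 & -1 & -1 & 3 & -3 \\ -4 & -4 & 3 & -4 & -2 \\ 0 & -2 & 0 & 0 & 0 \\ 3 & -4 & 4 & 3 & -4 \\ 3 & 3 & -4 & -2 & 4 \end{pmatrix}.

Expand along row 3 (it has 4 zeros):
  − (-2) · M_32   where M_32 = det([-3 -1 3 -3; -4 3 -4 -2; 3 4 3 -4; 3 -4 -2 4]) = 401
det = (-1)·(-2)·(401) = 802

802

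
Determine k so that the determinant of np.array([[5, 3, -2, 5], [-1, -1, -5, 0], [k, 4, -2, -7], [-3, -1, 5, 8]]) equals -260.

k = 9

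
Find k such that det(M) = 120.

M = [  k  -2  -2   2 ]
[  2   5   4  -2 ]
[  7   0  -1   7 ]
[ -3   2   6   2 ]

Expanding along the row containing k, det(M) is linear in k: det(M) = (-168)·k + (120).
Set (-168)·k + (120) = 120  ⇒  (-168)·k = 0  ⇒  k = 0.

k = 0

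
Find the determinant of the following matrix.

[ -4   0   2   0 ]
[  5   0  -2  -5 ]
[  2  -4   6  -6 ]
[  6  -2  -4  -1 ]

The determinant is 344.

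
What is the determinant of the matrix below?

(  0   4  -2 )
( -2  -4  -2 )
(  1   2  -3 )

Expand along row 1:
  − 4 · |-2 -2; 1 -3| = −4·(6 − (-2)) = -32
  + (-2) · |-2 -4; 1 2| = (-2)·(-4 − (-4)) = 0
Sum: (-32) + (0) = -32

-32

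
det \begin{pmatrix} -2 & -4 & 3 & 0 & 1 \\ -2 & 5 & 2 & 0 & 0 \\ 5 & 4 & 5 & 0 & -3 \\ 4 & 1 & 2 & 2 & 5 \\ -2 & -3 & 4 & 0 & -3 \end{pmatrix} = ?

1610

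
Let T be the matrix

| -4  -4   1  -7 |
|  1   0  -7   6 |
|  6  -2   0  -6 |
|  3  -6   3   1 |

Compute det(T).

3594

Expand along row 2 (it has 1 zero):
  − (1) · M_21   where M_21 = det([-4 1 -7; -2 0 -6; -6 3 1]) = 8
  − (-7) · M_23   where M_23 = det([-4 -4 -7; 6 -2 -6; 3 -6 1]) = 458
  + (6) · M_24   where M_24 = det([-4 -4 1; 6 -2 0; 3 -6 3]) = 66
det = (-1)·(1)·(8) + (-1)·(-7)·(458) + (+1)·(6)·(66) = 3594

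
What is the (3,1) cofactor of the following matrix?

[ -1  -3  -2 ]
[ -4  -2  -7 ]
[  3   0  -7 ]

The cofactor is 17.

Delete row 3 and column 1; the remaining 2×2 submatrix is [-3 -2; -2 -7].
Its determinant is (-3)·(-7) − (-2)·(-2) = 17.
The cofactor carries sign (−1)^(3+1) = +1, so C_{3,1} = +(17) = 17.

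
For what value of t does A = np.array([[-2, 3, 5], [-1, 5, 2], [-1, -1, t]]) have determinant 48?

Expanding along the column containing t, det(A) is linear in t: det(A) = (-7)·t + (20).
Set (-7)·t + (20) = 48  ⇒  (-7)·t = 28  ⇒  t = -4.

-4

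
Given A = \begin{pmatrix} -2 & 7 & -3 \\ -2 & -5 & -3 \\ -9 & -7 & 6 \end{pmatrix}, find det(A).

Expand along column 1:
  + (-2) · |-5 -3; -7 6| = (-2)·(-30 − 21) = 102
  − (-2) · |7 -3; -7 6| = −(-2)·(42 − 21) = 42
  + (-9) · |7 -3; -5 -3| = (-9)·(-21 − 15) = 324
Sum: (102) + (42) + (324) = 468

468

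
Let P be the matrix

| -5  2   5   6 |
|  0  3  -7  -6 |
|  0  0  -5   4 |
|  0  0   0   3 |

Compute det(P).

P is upper triangular, so det(P) is the product of the diagonal entries:
det = (-5) · (3) · (-5) · (3) = 225

det(P) = 225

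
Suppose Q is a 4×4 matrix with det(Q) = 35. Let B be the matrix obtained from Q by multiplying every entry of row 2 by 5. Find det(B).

Scaling one row by 5 multiplies the determinant by 5.
det(B) = (5)·(35) = 175

det(B) = 175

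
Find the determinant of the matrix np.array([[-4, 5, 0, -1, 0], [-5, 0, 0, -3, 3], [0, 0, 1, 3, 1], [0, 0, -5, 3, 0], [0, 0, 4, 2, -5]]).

The matrix is block upper-triangular with a 2×2 block and a 3×3 block on the diagonal, so its determinant equals the product of the determinants of the diagonal blocks.
det of the 2×2 block = 25
det of the 3×3 block = -112
det = (25)·(-112) = -2800

-2800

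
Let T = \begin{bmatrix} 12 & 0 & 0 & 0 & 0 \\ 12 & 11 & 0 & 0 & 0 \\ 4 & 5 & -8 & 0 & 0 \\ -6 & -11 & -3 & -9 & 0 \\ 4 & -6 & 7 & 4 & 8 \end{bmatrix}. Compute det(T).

76032

T is lower triangular, so det(T) is the product of the diagonal entries:
det = (12) · (11) · (-8) · (-9) · (8) = 76032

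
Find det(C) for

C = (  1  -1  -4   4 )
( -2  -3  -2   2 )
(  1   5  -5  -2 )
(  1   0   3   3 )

Expand along row 4 (it has 1 zero):
  − (1) · M_41   where M_41 = det([-1 -4 4; -3 -2 2; 5 -5 -2]) = 70
  − (3) · M_43   where M_43 = det([1 -1 4; -2 -3 2; 1 5 -2]) = -30
  + (3) · M_44   where M_44 = det([1 -1 -4; -2 -3 -2; 1 5 -5]) = 65
det = (-1)·(1)·(70) + (-1)·(3)·(-30) + (+1)·(3)·(65) = 215

215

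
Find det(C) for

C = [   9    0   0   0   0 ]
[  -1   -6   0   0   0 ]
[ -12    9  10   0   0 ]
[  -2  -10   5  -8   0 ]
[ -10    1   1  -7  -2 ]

|C| = -8640

C is lower triangular, so det(C) is the product of the diagonal entries:
det = (9) · (-6) · (10) · (-8) · (-2) = -8640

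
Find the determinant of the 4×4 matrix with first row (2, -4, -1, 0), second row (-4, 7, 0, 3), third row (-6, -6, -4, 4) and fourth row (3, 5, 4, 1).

The determinant is -322.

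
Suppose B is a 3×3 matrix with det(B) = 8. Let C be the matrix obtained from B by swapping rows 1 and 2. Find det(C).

Swapping two rows multiplies the determinant by −1.
det(C) = (-1)·(8) = -8

-8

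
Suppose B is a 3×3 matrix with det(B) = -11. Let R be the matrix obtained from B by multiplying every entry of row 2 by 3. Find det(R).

The determinant is -33.

Scaling one row by 3 multiplies the determinant by 3.
det(R) = (3)·(-11) = -33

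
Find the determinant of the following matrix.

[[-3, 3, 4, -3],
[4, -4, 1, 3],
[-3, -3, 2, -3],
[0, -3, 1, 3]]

Expand along row 4 (it has 1 zero):
  + (-3) · M_42   where M_42 = det([-3 4 -3; 4 1 3; -3 2 -3]) = 6
  − (1) · M_43   where M_43 = det([-3 3 -3; 4 -4 3; -3 -3 -3]) = 18
  + (3) · M_44   where M_44 = det([-3 3 4; 4 -4 1; -3 -3 2]) = -114
det = (+1)·(-3)·(6) + (-1)·(1)·(18) + (+1)·(3)·(-114) = -378

-378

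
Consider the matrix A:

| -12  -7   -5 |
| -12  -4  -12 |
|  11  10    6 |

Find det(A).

Expand along row 1:
  + (-12) · |-4 -12; 10 6| = (-12)·(-24 − (-120)) = -1152
  − (-7) · |-12 -12; 11 6| = −(-7)·(-72 − (-132)) = 420
  + (-5) · |-12 -4; 11 10| = (-5)·(-120 − (-44)) = 380
Sum: (-1152) + (420) + (380) = -352

-352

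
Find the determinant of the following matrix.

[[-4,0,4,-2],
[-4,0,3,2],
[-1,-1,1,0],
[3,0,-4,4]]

-6

Expand along column 2 (it has 3 zeros):
  − (-1) · M_32   where M_32 = det([-4 4 -2; -4 3 2; 3 -4 4]) = -6
det = (-1)·(-1)·(-6) = -6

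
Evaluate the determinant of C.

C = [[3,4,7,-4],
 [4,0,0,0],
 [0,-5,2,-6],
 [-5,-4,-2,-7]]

1012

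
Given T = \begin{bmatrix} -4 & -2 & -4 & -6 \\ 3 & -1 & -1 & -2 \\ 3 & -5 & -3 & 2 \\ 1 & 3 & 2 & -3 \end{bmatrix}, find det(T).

-52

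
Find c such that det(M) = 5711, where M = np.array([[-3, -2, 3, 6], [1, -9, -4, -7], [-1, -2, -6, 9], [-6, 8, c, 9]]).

Expanding along the row containing c, det(M) is linear in c: det(M) = (-223)·c + (3927).
Set (-223)·c + (3927) = 5711  ⇒  (-223)·c = 1784  ⇒  c = -8.

c = -8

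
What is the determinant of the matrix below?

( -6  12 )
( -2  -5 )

det = (-6)·(-5) − 12·(-2) = 30 − (-24) = 54

54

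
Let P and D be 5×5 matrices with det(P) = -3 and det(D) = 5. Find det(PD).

The determinant is -15.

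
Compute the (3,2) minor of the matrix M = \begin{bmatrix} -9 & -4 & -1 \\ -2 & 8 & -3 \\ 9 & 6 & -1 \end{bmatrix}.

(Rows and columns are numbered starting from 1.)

Delete row 3 and column 2; the remaining 2×2 submatrix is [-9 -1; -2 -3].
Its determinant is (-9)·(-3) − (-1)·(-2) = 25.

25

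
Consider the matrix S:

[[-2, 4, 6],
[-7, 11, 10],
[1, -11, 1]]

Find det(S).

222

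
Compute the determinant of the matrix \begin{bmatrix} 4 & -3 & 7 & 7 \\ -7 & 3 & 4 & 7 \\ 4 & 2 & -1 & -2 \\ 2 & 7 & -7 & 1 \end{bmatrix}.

-2296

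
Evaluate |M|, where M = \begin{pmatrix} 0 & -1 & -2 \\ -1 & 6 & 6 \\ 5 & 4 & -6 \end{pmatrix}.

det(M) = 44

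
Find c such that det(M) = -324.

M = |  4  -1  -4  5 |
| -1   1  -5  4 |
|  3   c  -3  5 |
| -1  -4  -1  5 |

Expanding along the column containing c, det(M) is linear in c: det(M) = (108)·c + (216).
Set (108)·c + (216) = -324  ⇒  (108)·c = -540  ⇒  c = -5.

-5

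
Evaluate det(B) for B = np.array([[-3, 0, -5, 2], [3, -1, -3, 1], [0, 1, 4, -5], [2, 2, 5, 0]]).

-174

Expand along row 1 (it has 1 zero):
  + (-3) · M_11   where M_11 = det([-1 -3 1; 1 4 -5; 2 5 0]) = 2
  + (-5) · M_13   where M_13 = det([3 -1 1; 0 1 -5; 2 2 0]) = 38
  − (2) · M_14   where M_14 = det([3 -1 -3; 0 1 4; 2 2 5]) = -11
det = (+1)·(-3)·(2) + (+1)·(-5)·(38) + (-1)·(2)·(-11) = -174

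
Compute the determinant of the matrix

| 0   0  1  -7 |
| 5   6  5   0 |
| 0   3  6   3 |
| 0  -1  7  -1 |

Expand along column 1 (it has 3 zeros):
  − (5) · M_21   where M_21 = det([0 1 -7; 3 6 3; -1 7 -1]) = -189
det = (-1)·(5)·(-189) = 945

The determinant is 945.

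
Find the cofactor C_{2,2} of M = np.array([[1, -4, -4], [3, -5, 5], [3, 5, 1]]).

Delete row 2 and column 2; the remaining 2×2 submatrix is [1 -4; 3 1].
Its determinant is 1·1 − (-4)·3 = 13.
The cofactor carries sign (−1)^(2+2) = +1, so C_{2,2} = +(13) = 13.

13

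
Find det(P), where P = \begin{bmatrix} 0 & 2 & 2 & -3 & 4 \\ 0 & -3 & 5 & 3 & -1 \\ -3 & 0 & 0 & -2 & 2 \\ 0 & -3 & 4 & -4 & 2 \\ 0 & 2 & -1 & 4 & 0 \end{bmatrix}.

The determinant is 387.

Expand along column 1 (it has 4 zeros):
  + (-3) · M_31   where M_31 = det([2 2 -3 4; -3 5 3 -1; -3 4 -4 2; 2 -1 4 0]) = -129
det = (+1)·(-3)·(-129) = 387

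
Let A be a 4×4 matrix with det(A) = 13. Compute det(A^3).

2197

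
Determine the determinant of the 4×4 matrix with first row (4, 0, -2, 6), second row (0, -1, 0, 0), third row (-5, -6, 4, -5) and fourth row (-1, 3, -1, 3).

Expand along row 2 (it has 3 zeros):
  + (-1) · M_22   where M_22 = det([4 -2 6; -5 4 -5; -1 -1 3]) = 42
det = (+1)·(-1)·(42) = -42

-42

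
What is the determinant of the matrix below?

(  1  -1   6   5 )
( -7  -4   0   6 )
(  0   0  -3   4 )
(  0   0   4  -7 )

-55

The matrix is block upper-triangular with a 2×2 block and a 2×2 block on the diagonal, so its determinant equals the product of the determinants of the diagonal blocks.
det of the 2×2 block = -11
det of the 2×2 block = 5
det = (-11)·(5) = -55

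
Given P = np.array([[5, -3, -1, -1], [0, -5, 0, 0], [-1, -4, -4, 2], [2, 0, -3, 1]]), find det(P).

Expand along row 2 (it has 3 zeros):
  + (-5) · M_22   where M_22 = det([5 -1 -1; -1 -4 2; 2 -3 1]) = -6
det = (+1)·(-5)·(-6) = 30

30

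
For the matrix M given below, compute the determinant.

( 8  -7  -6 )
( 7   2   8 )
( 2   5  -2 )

Expand along column 1:
  + 8 · |2 8; 5 -2| = 8·(-4 − 40) = -352
  − 7 · |-7 -6; 5 -2| = −7·(14 − (-30)) = -308
  + 2 · |-7 -6; 2 8| = 2·(-56 − (-12)) = -88
Sum: (-352) + (-308) + (-88) = -748

|M| = -748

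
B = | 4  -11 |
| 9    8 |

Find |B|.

det(B) = 4·8 − (-11)·9 = 32 − (-99) = 131

131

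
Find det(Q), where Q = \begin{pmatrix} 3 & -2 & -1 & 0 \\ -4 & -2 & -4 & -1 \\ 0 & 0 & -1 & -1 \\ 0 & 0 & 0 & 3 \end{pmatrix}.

Q is block upper-triangular with a 2×2 block and a 2×2 block on the diagonal, so its determinant equals the product of the determinants of the diagonal blocks.
det of the 2×2 block = -14
det of the 2×2 block = -3
det = (-14)·(-3) = 42

42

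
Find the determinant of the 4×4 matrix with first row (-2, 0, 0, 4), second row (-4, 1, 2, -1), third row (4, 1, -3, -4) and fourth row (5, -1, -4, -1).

-52

Expand along row 1 (it has 2 zeros):
  + (-2) · M_11   where M_11 = det([1 2 -1; 1 -3 -4; -1 -4 -1]) = 4
  − (4) · M_14   where M_14 = det([-4 1 2; 4 1 -3; 5 -1 -4]) = 11
det = (+1)·(-2)·(4) + (-1)·(4)·(11) = -52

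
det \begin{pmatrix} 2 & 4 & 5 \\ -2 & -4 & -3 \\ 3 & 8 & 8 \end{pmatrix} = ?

The determinant is -8.

Expand along row 1:
  + 2 · |-4 -3; 8 8| = 2·(-32 − (-24)) = -16
  − 4 · |-2 -3; 3 8| = −4·(-16 − (-9)) = 28
  + 5 · |-2 -4; 3 8| = 5·(-16 − (-12)) = -20
Sum: (-16) + (28) + (-20) = -8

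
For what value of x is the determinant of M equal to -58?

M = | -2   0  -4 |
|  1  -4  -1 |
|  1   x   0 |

Expanding along the column containing x, det(M) is linear in x: det(M) = (-6)·x + (-16).
Set (-6)·x + (-16) = -58  ⇒  (-6)·x = -42  ⇒  x = 7.

7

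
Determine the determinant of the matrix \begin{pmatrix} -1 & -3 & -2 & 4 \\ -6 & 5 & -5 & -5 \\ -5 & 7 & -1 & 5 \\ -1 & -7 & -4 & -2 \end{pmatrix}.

356

Expand along row 1:
  + (-1) · M_11   where M_11 = det([5 -5 -5; 7 -1 5; -7 -4 -2]) = 390
  − (-3) · M_12   where M_12 = det([-6 -5 -5; -5 -1 5; -1 -4 -2]) = -152
  + (-2) · M_13   where M_13 = det([-6 5 -5; -5 7 5; -1 -7 -2]) = -411
  − (4) · M_14   where M_14 = det([-6 5 -5; -5 7 -1; -1 -7 -4]) = -95
det = (+1)·(-1)·(390) + (-1)·(-3)·(-152) + (+1)·(-2)·(-411) + (-1)·(4)·(-95) = 356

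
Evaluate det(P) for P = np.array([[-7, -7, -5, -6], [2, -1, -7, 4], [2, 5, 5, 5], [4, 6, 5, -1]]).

Expand along row 1:
  + (-7) · M_11   where M_11 = det([-1 -7 4; 5 5 5; 6 5 -1]) = -235
  − (-7) · M_12   where M_12 = det([2 -7 4; 2 5 5; 4 5 -1]) = -254
  + (-5) · M_13   where M_13 = det([2 -1 4; 2 5 5; 4 6 -1]) = -124
  − (-6) · M_14   where M_14 = det([2 -1 -7; 2 5 5; 4 6 5]) = 36
det = (+1)·(-7)·(-235) + (-1)·(-7)·(-254) + (+1)·(-5)·(-124) + (-1)·(-6)·(36) = 703

The determinant is 703.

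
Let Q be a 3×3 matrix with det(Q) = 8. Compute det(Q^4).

4096

det(Q^4) = (det Q)^4 = (8)^4 = 4096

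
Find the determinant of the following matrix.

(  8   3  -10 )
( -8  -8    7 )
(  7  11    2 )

Expand along column 1:
  + 8 · |-8 7; 11 2| = 8·(-16 − 77) = -744
  − (-8) · |3 -10; 11 2| = −(-8)·(6 − (-110)) = 928
  + 7 · |3 -10; -8 7| = 7·(21 − 80) = -413
Sum: (-744) + (928) + (-413) = -229

-229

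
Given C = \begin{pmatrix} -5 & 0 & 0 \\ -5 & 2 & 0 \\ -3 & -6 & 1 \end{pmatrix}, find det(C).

C is lower triangular, so det(C) is the product of the diagonal entries:
det = (-5) · (2) · (1) = -10

The determinant is -10.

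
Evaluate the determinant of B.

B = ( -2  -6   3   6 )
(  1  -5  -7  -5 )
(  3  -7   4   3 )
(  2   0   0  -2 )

The determinant is -108.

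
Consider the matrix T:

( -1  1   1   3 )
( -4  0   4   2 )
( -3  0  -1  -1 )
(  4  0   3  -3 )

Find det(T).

Expand along column 2 (it has 3 zeros):
  − (1) · M_12   where M_12 = det([-4 4 2; -3 -1 -1; 4 3 -3]) = -86
det = (-1)·(1)·(-86) = 86

86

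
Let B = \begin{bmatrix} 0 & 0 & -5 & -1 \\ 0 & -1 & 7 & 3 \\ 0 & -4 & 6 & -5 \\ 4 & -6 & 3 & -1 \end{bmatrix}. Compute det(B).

Expand along column 1 (it has 3 zeros):
  − (4) · M_41   where M_41 = det([0 -5 -1; -1 7 3; -4 6 -5]) = 63
det = (-1)·(4)·(63) = -252

-252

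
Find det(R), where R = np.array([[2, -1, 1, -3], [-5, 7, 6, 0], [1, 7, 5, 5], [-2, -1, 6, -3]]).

The determinant is -1031.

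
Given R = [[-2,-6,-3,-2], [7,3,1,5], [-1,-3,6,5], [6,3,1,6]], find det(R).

Expand along row 1:
  + (-2) · M_11   where M_11 = det([3 1 5; -3 6 5; 3 1 6]) = 21
  − (-6) · M_12   where M_12 = det([7 1 5; -1 6 5; 6 1 6]) = 68
  + (-3) · M_13   where M_13 = det([7 3 5; -1 -3 5; 6 3 6]) = -48
  − (-2) · M_14   where M_14 = det([7 3 1; -1 -3 6; 6 3 1]) = -21
det = (+1)·(-2)·(21) + (-1)·(-6)·(68) + (+1)·(-3)·(-48) + (-1)·(-2)·(-21) = 468

468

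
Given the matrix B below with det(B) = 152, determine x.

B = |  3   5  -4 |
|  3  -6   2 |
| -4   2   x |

x = -4

Expanding along the row containing x, det(B) is linear in x: det(B) = (-33)·x + (20).
Set (-33)·x + (20) = 152  ⇒  (-33)·x = 132  ⇒  x = -4.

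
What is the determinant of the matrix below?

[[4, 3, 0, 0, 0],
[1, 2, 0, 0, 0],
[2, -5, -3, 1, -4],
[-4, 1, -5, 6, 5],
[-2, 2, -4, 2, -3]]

The determinant is -35.

The matrix is block lower-triangular with a 2×2 block and a 3×3 block on the diagonal, so its determinant equals the product of the determinants of the diagonal blocks.
det of the 2×2 block = 5
det of the 3×3 block = -7
det = (5)·(-7) = -35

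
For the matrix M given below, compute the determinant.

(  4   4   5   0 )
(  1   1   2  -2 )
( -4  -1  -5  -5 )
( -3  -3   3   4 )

-198

Expand along row 1 (it has 1 zero):
  + (4) · M_11   where M_11 = det([1 2 -2; -1 -5 -5; -3 3 4]) = 69
  − (4) · M_12   where M_12 = det([1 2 -2; -4 -5 -5; -3 3 4]) = 111
  + (5) · M_13   where M_13 = det([1 1 -2; -4 -1 -5; -3 -3 4]) = -6
det = (+1)·(4)·(69) + (-1)·(4)·(111) + (+1)·(5)·(-6) = -198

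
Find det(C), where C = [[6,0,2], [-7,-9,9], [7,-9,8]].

Expand along column 2:
  + (-9) · |6 2; 7 8| = (-9)·(48 − 14) = -306
  − (-9) · |6 2; -7 9| = −(-9)·(54 − (-14)) = 612
Sum: (-306) + (612) = 306

306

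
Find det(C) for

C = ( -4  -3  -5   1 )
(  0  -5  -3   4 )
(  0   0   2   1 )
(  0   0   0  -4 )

C is upper triangular, so det(C) is the product of the diagonal entries:
det = (-4) · (-5) · (2) · (-4) = -160

-160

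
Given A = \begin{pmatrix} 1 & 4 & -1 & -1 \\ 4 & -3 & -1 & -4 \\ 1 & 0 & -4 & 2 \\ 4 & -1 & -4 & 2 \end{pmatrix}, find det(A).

|A| = 261

Expand along row 3 (it has 1 zero):
  + (1) · M_31   where M_31 = det([4 -1 -1; -3 -1 -4; -1 -4 2]) = -93
  + (-4) · M_33   where M_33 = det([1 4 -1; 4 -3 -4; 4 -1 2]) = -114
  − (2) · M_34   where M_34 = det([1 4 -1; 4 -3 -1; 4 -1 -4]) = 51
det = (+1)·(1)·(-93) + (+1)·(-4)·(-114) + (-1)·(2)·(51) = 261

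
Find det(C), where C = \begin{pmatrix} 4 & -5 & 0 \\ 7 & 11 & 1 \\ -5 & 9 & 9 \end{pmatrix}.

Expand along column 3:
  − 1 · |4 -5; -5 9| = −1·(36 − 25) = -11
  + 9 · |4 -5; 7 11| = 9·(44 − (-35)) = 711
Sum: (-11) + (711) = 700

|C| = 700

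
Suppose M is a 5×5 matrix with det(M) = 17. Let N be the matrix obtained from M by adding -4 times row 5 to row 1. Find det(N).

The determinant is 17.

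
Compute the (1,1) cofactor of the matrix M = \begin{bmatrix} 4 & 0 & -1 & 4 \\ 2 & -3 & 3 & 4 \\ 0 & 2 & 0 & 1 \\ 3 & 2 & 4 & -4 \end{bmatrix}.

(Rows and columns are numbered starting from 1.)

Delete row 1 and column 1; the remaining 3×3 submatrix is [-3 3 4; 2 0 1; 2 4 -4].
Its determinant is 74.
The cofactor carries sign (−1)^(1+1) = +1, so C_{1,1} = +(74) = 74.

The cofactor is 74.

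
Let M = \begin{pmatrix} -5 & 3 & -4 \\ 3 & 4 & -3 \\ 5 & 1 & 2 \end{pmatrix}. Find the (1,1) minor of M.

The minor is 11.

Delete row 1 and column 1; the remaining 2×2 submatrix is [4 -3; 1 2].
Its determinant is 4·2 − (-3)·1 = 11.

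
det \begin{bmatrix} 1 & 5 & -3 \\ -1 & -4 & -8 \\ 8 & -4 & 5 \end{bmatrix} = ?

-455

Expand along row 1:
  + 1 · |-4 -8; -4 5| = 1·(-20 − 32) = -52
  − 5 · |-1 -8; 8 5| = −5·(-5 − (-64)) = -295
  + (-3) · |-1 -4; 8 -4| = (-3)·(4 − (-32)) = -108
Sum: (-52) + (-295) + (-108) = -455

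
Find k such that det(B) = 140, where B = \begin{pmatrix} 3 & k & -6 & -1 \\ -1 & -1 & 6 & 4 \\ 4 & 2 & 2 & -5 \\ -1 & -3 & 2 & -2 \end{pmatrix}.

Expanding along the row containing k, det(B) is linear in k: det(B) = (-112)·k + (588).
Set (-112)·k + (588) = 140  ⇒  (-112)·k = -448  ⇒  k = 4.

k = 4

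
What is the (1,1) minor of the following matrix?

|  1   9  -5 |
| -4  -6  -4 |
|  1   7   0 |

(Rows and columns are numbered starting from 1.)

Delete row 1 and column 1; the remaining 2×2 submatrix is [-6 -4; 7 0].
Its determinant is (-6)·0 − (-4)·7 = 28.

28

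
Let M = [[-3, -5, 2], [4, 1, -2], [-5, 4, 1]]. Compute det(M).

Expand along column 1:
  + (-3) · |1 -2; 4 1| = (-3)·(1 − (-8)) = -27
  − 4 · |-5 2; 4 1| = −4·(-5 − 8) = 52
  + (-5) · |-5 2; 1 -2| = (-5)·(10 − 2) = -40
Sum: (-27) + (52) + (-40) = -15

|M| = -15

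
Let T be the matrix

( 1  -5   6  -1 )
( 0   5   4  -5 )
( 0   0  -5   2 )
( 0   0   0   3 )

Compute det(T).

|T| = -75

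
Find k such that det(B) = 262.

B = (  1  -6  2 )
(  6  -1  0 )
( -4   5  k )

6

Expanding along the column containing k, det(B) is linear in k: det(B) = (35)·k + (52).
Set (35)·k + (52) = 262  ⇒  (35)·k = 210  ⇒  k = 6.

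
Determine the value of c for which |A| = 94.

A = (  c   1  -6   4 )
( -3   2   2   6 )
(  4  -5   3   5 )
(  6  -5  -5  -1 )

0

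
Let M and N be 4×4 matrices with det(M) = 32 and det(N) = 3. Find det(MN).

det(MN) = det(M)·det(N) = (32)·(3) = 96

96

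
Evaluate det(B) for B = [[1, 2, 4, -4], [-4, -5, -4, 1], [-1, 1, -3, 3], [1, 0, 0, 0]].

Expand along row 4 (it has 3 zeros):
  − (1) · M_41   where M_41 = det([2 4 -4; -5 -4 1; 1 -3 3]) = -30
det = (-1)·(1)·(-30) = 30

The determinant is 30.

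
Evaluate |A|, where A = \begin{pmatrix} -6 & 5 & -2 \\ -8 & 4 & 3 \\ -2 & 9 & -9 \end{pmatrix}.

Expand along column 1:
  + (-6) · |4 3; 9 -9| = (-6)·(-36 − 27) = 378
  − (-8) · |5 -2; 9 -9| = −(-8)·(-45 − (-18)) = -216
  + (-2) · |5 -2; 4 3| = (-2)·(15 − (-8)) = -46
Sum: (378) + (-216) + (-46) = 116

|A| = 116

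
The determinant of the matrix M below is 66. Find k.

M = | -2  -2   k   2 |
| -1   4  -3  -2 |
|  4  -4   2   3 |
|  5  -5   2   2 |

k = 6

Expanding along the row containing k, det(M) is linear in k: det(M) = (21)·k + (-60).
Set (21)·k + (-60) = 66  ⇒  (21)·k = 126  ⇒  k = 6.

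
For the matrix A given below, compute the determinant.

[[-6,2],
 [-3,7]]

|A| = -36

det(A) = (-6)·7 − 2·(-3) = -42 − (-6) = -36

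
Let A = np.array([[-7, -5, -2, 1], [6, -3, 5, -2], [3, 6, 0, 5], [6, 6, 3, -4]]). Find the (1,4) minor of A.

Delete row 1 and column 4; the remaining 3×3 submatrix is [6 -3 5; 3 6 0; 6 6 3].
Its determinant is 45.

45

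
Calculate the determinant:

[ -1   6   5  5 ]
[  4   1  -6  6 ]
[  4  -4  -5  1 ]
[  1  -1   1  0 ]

35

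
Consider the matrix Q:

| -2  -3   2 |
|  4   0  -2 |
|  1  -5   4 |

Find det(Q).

34

Expand along row 2:
  − 4 · |-3 2; -5 4| = −4·(-12 − (-10)) = 8
  − (-2) · |-2 -3; 1 -5| = −(-2)·(10 − (-3)) = 26
Sum: (8) + (26) = 34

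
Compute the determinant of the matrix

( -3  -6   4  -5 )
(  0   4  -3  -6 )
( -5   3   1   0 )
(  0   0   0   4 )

-196

Expand along row 4 (it has 3 zeros):
  + (4) · M_44   where M_44 = det([-3 -6 4; 0 4 -3; -5 3 1]) = -49
det = (+1)·(4)·(-49) = -196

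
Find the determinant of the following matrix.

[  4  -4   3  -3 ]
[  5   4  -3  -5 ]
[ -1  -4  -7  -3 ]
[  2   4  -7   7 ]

-4000

Expand along row 1:
  + (4) · M_11   where M_11 = det([4 -3 -5; -4 -7 -3; 4 -7 7]) = -608
  − (-4) · M_12   where M_12 = det([5 -3 -5; -1 -7 -3; 2 -7 7]) = -458
  + (3) · M_13   where M_13 = det([5 4 -5; -1 -4 -3; 2 4 7]) = -96
  − (-3) · M_14   where M_14 = det([5 4 -3; -1 -4 -7; 2 4 -7]) = 184
det = (+1)·(4)·(-608) + (-1)·(-4)·(-458) + (+1)·(3)·(-96) + (-1)·(-3)·(184) = -4000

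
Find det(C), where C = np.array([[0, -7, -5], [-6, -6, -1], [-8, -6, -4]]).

|C| = 172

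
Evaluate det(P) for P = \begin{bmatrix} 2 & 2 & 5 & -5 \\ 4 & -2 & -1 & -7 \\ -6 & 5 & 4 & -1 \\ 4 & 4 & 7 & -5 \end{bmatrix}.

448

Expand along row 1:
  + (2) · M_11   where M_11 = det([-2 -1 -7; 5 4 -1; 4 7 -5]) = -128
  − (2) · M_12   where M_12 = det([4 -1 -7; -6 4 -1; 4 7 -5]) = 388
  + (5) · M_13   where M_13 = det([4 -2 -7; -6 5 -1; 4 4 -5]) = 292
  − (-5) · M_14   where M_14 = det([4 -2 -1; -6 5 4; 4 4 7]) = 4
det = (+1)·(2)·(-128) + (-1)·(2)·(388) + (+1)·(5)·(292) + (-1)·(-5)·(4) = 448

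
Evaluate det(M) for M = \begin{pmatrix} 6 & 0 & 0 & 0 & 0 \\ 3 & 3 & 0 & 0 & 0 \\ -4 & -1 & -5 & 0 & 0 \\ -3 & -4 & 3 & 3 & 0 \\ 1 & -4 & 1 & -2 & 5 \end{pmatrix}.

-1350

M is lower triangular, so det(M) is the product of the diagonal entries:
det = (6) · (3) · (-5) · (3) · (5) = -1350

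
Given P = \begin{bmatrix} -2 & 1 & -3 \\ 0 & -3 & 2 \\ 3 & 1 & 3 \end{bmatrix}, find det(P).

Expand along column 1:
  + (-2) · |-3 2; 1 3| = (-2)·(-9 − 2) = 22
  + 3 · |1 -3; -3 2| = 3·(2 − 9) = -21
Sum: (22) + (-21) = 1

det(P) = 1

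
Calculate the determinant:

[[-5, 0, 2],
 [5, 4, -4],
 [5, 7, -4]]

The determinant is -30.

Expand along column 2:
  + 4 · |-5 2; 5 -4| = 4·(20 − 10) = 40
  − 7 · |-5 2; 5 -4| = −7·(20 − 10) = -70
Sum: (40) + (-70) = -30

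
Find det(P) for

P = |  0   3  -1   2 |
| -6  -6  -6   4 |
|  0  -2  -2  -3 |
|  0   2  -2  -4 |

The determinant is 216.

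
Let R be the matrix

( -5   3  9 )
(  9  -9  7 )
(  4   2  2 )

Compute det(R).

Expand along column 1:
  + (-5) · |-9 7; 2 2| = (-5)·(-18 − 14) = 160
  − 9 · |3 9; 2 2| = −9·(6 − 18) = 108
  + 4 · |3 9; -9 7| = 4·(21 − (-81)) = 408
Sum: (160) + (108) + (408) = 676

676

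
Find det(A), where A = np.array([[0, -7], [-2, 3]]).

det(A) = 0·3 − (-7)·(-2) = 0 − 14 = -14

|A| = -14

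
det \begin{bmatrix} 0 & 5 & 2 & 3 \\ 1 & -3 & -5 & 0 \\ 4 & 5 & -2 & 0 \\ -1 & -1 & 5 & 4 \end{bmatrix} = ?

Expand along column 4 (it has 2 zeros):
  − (3) · M_14   where M_14 = det([1 -3 -5; 4 5 -2; -1 -1 5]) = 72
  + (4) · M_44   where M_44 = det([0 5 2; 1 -3 -5; 4 5 -2]) = -56
det = (-1)·(3)·(72) + (+1)·(4)·(-56) = -440

-440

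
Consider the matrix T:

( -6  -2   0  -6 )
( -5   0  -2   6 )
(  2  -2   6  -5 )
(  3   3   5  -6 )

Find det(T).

Expand along row 1 (it has 1 zero):
  + (-6) · M_11   where M_11 = det([0 -2 6; -2 6 -5; 3 5 -6]) = -114
  − (-2) · M_12   where M_12 = det([-5 -2 6; 2 6 -5; 3 5 -6]) = 13
  − (-6) · M_14   where M_14 = det([-5 0 -2; 2 -2 6; 3 3 5]) = 116
det = (+1)·(-6)·(-114) + (-1)·(-2)·(13) + (-1)·(-6)·(116) = 1406

The determinant is 1406.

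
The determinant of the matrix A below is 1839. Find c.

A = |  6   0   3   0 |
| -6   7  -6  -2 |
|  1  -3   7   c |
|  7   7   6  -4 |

c = -9

Expanding along the row containing c, det(A) is linear in c: det(A) = (-231)·c + (-240).
Set (-231)·c + (-240) = 1839  ⇒  (-231)·c = 2079  ⇒  c = -9.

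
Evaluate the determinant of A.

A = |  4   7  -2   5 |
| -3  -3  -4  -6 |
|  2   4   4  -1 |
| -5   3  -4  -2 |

1496

Expand along row 1:
  + (4) · M_11   where M_11 = det([-3 -4 -6; 4 4 -1; 3 -4 -2]) = 184
  − (7) · M_12   where M_12 = det([-3 -4 -6; 2 4 -1; -5 -4 -2]) = -72
  + (-2) · M_13   where M_13 = det([-3 -3 -6; 2 4 -1; -5 3 -2]) = -168
  − (5) · M_14   where M_14 = det([-3 -3 -4; 2 4 4; -5 3 -4]) = 16
det = (+1)·(4)·(184) + (-1)·(7)·(-72) + (+1)·(-2)·(-168) + (-1)·(5)·(16) = 1496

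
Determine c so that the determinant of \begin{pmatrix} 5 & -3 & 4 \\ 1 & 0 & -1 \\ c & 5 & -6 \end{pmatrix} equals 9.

c = -6

Expanding along the row containing c, det(M) is linear in c: det(M) = (3)·c + (27).
Set (3)·c + (27) = 9  ⇒  (3)·c = -18  ⇒  c = -6.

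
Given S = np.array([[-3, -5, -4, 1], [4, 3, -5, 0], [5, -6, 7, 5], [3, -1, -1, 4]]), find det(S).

Expand along row 2 (it has 1 zero):
  − (4) · M_21   where M_21 = det([-5 -4 1; -6 7 5; -1 -1 4]) = -228
  + (3) · M_22   where M_22 = det([-3 -4 1; 5 7 5; 3 -1 4]) = -105
  − (-5) · M_23   where M_23 = det([-3 -5 1; 5 -6 5; 3 -1 4]) = 95
det = (-1)·(4)·(-228) + (+1)·(3)·(-105) + (-1)·(-5)·(95) = 1072

det(S) = 1072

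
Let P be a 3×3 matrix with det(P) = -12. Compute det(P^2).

144

det(P^2) = (det P)^2 = (-12)^2 = 144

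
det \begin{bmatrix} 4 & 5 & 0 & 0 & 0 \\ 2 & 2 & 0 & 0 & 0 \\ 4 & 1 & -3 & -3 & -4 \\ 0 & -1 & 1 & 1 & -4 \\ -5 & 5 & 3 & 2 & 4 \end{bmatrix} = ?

The matrix is block lower-triangular with a 2×2 block and a 3×3 block on the diagonal, so its determinant equals the product of the determinants of the diagonal blocks.
det of the 2×2 block = -2
det of the 3×3 block = 16
det = (-2)·(16) = -32

-32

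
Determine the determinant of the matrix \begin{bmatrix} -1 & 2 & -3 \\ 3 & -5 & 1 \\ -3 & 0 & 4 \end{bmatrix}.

Expand along row 3:
  + (-3) · |2 -3; -5 1| = (-3)·(2 − 15) = 39
  + 4 · |-1 2; 3 -5| = 4·(5 − 6) = -4
Sum: (39) + (-4) = 35

35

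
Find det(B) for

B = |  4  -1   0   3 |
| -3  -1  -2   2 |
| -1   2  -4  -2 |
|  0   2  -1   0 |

135

Expand along row 4 (it has 2 zeros):
  + (2) · M_42   where M_42 = det([4 0 3; -3 -2 2; -1 -4 -2]) = 78
  − (-1) · M_43   where M_43 = det([4 -1 3; -3 -1 2; -1 2 -2]) = -21
det = (+1)·(2)·(78) + (-1)·(-1)·(-21) = 135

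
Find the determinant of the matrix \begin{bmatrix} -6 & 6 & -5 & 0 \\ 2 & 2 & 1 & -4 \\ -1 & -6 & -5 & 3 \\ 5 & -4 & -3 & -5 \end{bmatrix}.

The determinant is 160.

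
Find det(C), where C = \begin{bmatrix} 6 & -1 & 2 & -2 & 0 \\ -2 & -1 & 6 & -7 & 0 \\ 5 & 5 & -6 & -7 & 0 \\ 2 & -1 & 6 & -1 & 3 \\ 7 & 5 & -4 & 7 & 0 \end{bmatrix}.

Expand along column 5 (it has 4 zeros):
  − (3) · M_45   where M_45 = det([6 -1 2 -2; -2 -1 6 -7; 5 5 -6 -7; 7 5 -4 7]) = -3126
det = (-1)·(3)·(-3126) = 9378

9378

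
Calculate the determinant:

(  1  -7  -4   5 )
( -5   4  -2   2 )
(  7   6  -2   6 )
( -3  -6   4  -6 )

676

Expand along row 1:
  + (1) · M_11   where M_11 = det([4 -2 2; 6 -2 6; -6 4 -6]) = -24
  − (-7) · M_12   where M_12 = det([-5 -2 2; 7 -2 6; -3 4 -6]) = 56
  + (-4) · M_13   where M_13 = det([-5 4 2; 7 6 6; -3 -6 -6]) = 48
  − (5) · M_14   where M_14 = det([-5 4 -2; 7 6 -2; -3 -6 4]) = -100
det = (+1)·(1)·(-24) + (-1)·(-7)·(56) + (+1)·(-4)·(48) + (-1)·(5)·(-100) = 676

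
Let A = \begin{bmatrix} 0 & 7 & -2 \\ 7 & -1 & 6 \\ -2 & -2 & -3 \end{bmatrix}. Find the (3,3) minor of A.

-49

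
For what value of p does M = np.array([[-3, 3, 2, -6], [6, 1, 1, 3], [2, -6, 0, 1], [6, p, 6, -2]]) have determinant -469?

-5

Expanding along the column containing p, det(M) is linear in p: det(M) = (9)·p + (-424).
Set (9)·p + (-424) = -469  ⇒  (9)·p = -45  ⇒  p = -5.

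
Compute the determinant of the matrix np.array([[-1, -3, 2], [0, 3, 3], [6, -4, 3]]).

Expand along column 1:
  + (-1) · |3 3; -4 3| = (-1)·(9 − (-12)) = -21
  + 6 · |-3 2; 3 3| = 6·(-9 − 6) = -90
Sum: (-21) + (-90) = -111

-111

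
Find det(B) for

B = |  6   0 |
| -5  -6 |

det(B) = 6·(-6) − 0·(-5) = -36 − 0 = -36

-36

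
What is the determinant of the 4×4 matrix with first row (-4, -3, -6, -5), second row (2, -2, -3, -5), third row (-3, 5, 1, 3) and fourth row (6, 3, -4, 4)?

-1255

Expand along row 1:
  + (-4) · M_11   where M_11 = det([-2 -3 -5; 5 1 3; 3 -4 4]) = 116
  − (-3) · M_12   where M_12 = det([2 -3 -5; -3 1 3; 6 -4 4]) = -88
  + (-6) · M_13   where M_13 = det([2 -2 -5; -3 5 3; 6 3 4]) = 157
  − (-5) · M_14   where M_14 = det([2 -2 -3; -3 5 1; 6 3 -4]) = 83
det = (+1)·(-4)·(116) + (-1)·(-3)·(-88) + (+1)·(-6)·(157) + (-1)·(-5)·(83) = -1255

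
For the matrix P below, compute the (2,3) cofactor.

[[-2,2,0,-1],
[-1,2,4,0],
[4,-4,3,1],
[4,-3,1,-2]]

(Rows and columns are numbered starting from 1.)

2

Delete row 2 and column 3; the remaining 3×3 submatrix is [-2 2 -1; 4 -4 1; 4 -3 -2].
Its determinant is -2.
The cofactor carries sign (−1)^(2+3) = −1, so C_{2,3} = −(-2) = 2.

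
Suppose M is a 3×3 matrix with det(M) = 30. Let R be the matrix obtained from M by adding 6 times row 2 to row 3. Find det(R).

Adding a multiple of one row to another leaves the determinant unchanged.
det(R) = (1)·(30) = 30

The determinant is 30.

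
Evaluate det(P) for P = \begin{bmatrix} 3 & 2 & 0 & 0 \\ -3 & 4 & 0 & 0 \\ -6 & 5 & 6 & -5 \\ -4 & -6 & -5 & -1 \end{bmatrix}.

-558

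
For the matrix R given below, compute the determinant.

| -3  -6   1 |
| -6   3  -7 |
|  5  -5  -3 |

Expand along column 1:
  + (-3) · |3 -7; -5 -3| = (-3)·(-9 − 35) = 132
  − (-6) · |-6 1; -5 -3| = −(-6)·(18 − (-5)) = 138
  + 5 · |-6 1; 3 -7| = 5·(42 − 3) = 195
Sum: (132) + (138) + (195) = 465

|R| = 465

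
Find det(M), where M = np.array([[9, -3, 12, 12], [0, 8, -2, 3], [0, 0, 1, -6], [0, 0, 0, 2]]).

M is upper triangular, so det(M) is the product of the diagonal entries:
det = (9) · (8) · (1) · (2) = 144

det(M) = 144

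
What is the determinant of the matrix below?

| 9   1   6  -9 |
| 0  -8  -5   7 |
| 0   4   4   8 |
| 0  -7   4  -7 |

8352

Expand along column 1 (it has 3 zeros):
  + (9) · M_11   where M_11 = det([-8 -5 7; 4 4 8; -7 4 -7]) = 928
det = (+1)·(9)·(928) = 8352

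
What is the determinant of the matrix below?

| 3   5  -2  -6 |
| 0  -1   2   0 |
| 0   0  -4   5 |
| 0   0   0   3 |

The matrix is upper triangular, so the determinant is the product of the diagonal entries:
det = (3) · (-1) · (-4) · (3) = 36

The determinant is 36.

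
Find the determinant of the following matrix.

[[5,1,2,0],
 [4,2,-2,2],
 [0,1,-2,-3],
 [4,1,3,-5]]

Expand along row 1 (it has 1 zero):
  + (5) · M_11   where M_11 = det([2 -2 2; 1 -2 -3; 1 3 -5]) = 44
  − (1) · M_12   where M_12 = det([4 -2 2; 0 -2 -3; 4 3 -5]) = 116
  + (2) · M_13   where M_13 = det([4 2 2; 0 1 -3; 4 1 -5]) = -40
det = (+1)·(5)·(44) + (-1)·(1)·(116) + (+1)·(2)·(-40) = 24

24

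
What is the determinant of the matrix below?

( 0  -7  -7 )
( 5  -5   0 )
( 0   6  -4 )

Expand along column 1:
  − 5 · |-7 -7; 6 -4| = −5·(28 − (-42)) = -350

-350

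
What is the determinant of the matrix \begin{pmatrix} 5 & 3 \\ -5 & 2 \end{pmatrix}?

det = 5·2 − 3·(-5) = 10 − (-15) = 25

25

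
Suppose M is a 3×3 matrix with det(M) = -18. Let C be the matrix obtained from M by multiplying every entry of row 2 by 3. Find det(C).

det(C) = -54

Scaling one row by 3 multiplies the determinant by 3.
det(C) = (3)·(-18) = -54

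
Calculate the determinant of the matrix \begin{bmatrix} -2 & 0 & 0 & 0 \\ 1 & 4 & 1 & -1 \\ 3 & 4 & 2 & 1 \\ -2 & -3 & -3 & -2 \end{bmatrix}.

Expand along row 1 (it has 3 zeros):
  + (-2) · M_11   where M_11 = det([4 1 -1; 4 2 1; -3 -3 -2]) = 7
det = (+1)·(-2)·(7) = -14

-14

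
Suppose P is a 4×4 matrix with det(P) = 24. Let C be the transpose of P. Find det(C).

det(Pᵀ) = det(P).
det(C) = (1)·(24) = 24

24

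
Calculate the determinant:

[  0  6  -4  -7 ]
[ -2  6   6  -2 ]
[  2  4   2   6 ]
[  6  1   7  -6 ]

The determinant is -5292.

Expand along row 1 (it has 1 zero):
  − (6) · M_12   where M_12 = det([-2 6 -2; 2 2 6; 6 7 -6]) = 392
  + (-4) · M_13   where M_13 = det([-2 6 -2; 2 4 6; 6 1 -6]) = 392
  − (-7) · M_14   where M_14 = det([-2 6 6; 2 4 2; 6 1 7]) = -196
det = (-1)·(6)·(392) + (+1)·(-4)·(392) + (-1)·(-7)·(-196) = -5292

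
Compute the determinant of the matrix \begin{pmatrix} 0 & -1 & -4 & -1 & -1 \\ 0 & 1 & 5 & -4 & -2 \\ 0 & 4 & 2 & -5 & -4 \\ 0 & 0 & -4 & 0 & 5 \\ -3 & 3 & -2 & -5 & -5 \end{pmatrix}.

-1341

Expand along column 1 (it has 4 zeros):
  + (-3) · M_51   where M_51 = det([-1 -4 -1 -1; 1 5 -4 -2; 4 2 -5 -4; 0 -4 0 5]) = 447
det = (+1)·(-3)·(447) = -1341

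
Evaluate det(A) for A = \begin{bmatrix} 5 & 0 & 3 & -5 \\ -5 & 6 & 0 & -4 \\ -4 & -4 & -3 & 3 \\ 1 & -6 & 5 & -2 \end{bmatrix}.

1134

Expand along row 1 (it has 1 zero):
  + (5) · M_11   where M_11 = det([6 0 -4; -4 -3 3; -6 5 -2]) = 98
  + (3) · M_13   where M_13 = det([-5 6 -4; -4 -4 3; 1 -6 -2]) = -272
  − (-5) · M_14   where M_14 = det([-5 6 0; -4 -4 -3; 1 -6 5]) = 292
det = (+1)·(5)·(98) + (+1)·(3)·(-272) + (-1)·(-5)·(292) = 1134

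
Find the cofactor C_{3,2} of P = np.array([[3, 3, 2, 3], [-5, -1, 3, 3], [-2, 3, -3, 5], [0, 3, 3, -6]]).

Delete row 3 and column 2; the remaining 3×3 submatrix is [3 2 3; -5 3 3; 0 3 -6].
Its determinant is -186.
The cofactor carries sign (−1)^(3+2) = −1, so C_{3,2} = −(-186) = 186.

186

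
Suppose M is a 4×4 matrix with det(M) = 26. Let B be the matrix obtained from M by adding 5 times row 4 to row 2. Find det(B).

det(B) = 26

Adding a multiple of one row to another leaves the determinant unchanged.
det(B) = (1)·(26) = 26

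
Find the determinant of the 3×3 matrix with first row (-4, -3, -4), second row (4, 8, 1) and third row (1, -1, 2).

1

Expand along column 1:
  + (-4) · |8 1; -1 2| = (-4)·(16 − (-1)) = -68
  − 4 · |-3 -4; -1 2| = −4·(-6 − 4) = 40
  + 1 · |-3 -4; 8 1| = 1·(-3 − (-32)) = 29
Sum: (-68) + (40) + (29) = 1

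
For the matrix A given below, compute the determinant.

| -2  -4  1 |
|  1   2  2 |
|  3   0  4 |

Expand along column 2:
  − (-4) · |1 2; 3 4| = −(-4)·(4 − 6) = -8
  + 2 · |-2 1; 3 4| = 2·(-8 − 3) = -22
Sum: (-8) + (-22) = -30

The determinant is -30.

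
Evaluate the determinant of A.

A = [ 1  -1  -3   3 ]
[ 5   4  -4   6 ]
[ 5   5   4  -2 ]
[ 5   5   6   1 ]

309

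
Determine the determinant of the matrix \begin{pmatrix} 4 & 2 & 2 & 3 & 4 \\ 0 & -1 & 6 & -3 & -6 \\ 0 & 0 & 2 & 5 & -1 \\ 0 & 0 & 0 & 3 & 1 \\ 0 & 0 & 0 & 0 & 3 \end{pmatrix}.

The matrix is upper triangular, so the determinant is the product of the diagonal entries:
det = (4) · (-1) · (2) · (3) · (3) = -72

The determinant is -72.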